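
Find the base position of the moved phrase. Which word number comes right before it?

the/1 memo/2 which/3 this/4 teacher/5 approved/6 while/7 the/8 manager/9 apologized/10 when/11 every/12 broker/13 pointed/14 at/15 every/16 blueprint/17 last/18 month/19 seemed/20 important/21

6

The displaced element is "the memo" (word 2).
It functions as the direct object of "approved", so the gap sits immediately after word 6 ("approved").
Base order: This teacher approved the memo while the manager apologized when every broker pointed at every blueprint last month.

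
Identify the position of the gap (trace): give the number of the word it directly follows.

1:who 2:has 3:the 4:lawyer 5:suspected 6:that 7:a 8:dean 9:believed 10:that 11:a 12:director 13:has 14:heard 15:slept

The displaced element is "who" (word 1).
It is linked across 3 clause boundaries (that → that → Ø).
It functions as the subject of "slept", so the gap sits immediately after word 14 ("heard").
Base order: The lawyer has suspected that a dean believed that a director has heard that who slept.

14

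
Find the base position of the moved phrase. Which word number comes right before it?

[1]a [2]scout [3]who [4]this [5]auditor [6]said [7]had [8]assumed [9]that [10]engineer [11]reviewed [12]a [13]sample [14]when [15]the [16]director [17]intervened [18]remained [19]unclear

The displaced element is "a scout" (word 2).
It is linked across 1 clause boundary (Ø).
It functions as the subject of "assumed", so the gap sits immediately after word 6 ("said").
Base order: This auditor said that a scout had assumed that engineer reviewed a sample when the director intervened.

6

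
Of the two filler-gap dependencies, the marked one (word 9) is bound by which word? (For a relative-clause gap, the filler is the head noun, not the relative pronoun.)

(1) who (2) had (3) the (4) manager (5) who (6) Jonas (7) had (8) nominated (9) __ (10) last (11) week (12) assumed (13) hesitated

4

The marked gap is inside the relative clause, the direct object of "nominated".
Its filler is the head noun "manager" (via "who"), at word 4.
(The other dependency links word 1 to a gap after word 12.)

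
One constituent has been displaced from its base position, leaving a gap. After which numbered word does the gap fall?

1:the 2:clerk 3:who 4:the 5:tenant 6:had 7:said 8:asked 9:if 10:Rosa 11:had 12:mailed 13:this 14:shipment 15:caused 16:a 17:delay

7

The displaced element is "the clerk" (word 2).
It is linked across 1 clause boundary (Ø).
It functions as the subject of "asked", so the gap sits immediately after word 7 ("said").
Base order: The tenant had said the clerk asked if Rosa had mailed this shipment.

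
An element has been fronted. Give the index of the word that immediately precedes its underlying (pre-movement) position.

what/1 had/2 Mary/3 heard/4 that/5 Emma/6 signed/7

7

The displaced element is "what" (word 1).
It is linked across 1 clause boundary (that).
It functions as the direct object of "signed", so the gap sits immediately after word 7 ("signed").
Base order: Mary had heard that Emma signed what.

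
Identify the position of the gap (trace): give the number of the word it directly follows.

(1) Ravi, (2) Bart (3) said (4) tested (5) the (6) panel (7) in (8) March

The displaced element is "Ravi" (word 1).
It is linked across 1 clause boundary (Ø).
It functions as the subject of "tested", so the gap sits immediately after word 3 ("said").
Base order: Bart said that Ravi tested the panel in March.

3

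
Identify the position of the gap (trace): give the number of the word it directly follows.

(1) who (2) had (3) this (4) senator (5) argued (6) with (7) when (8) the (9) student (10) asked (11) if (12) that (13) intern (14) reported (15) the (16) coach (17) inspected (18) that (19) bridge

6

The displaced element is "who" (word 1).
It functions as the object of the preposition "with" of "argued", so the gap sits immediately after word 6 ("with").
Base order: This senator had argued with who when the student asked if that intern reported the coach inspected that bridge.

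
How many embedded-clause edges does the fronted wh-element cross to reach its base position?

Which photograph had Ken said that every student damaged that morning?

"which photograph" is extracted from the object of "damaged".
Boundaries crossed, outermost first: [that] — 1 in total.

1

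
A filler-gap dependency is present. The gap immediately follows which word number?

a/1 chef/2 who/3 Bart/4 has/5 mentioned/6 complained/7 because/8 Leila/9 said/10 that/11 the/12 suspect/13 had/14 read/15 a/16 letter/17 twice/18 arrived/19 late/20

6

The displaced element is "a chef" (word 2).
It is linked across 1 clause boundary (Ø).
It functions as the subject of "complained", so the gap sits immediately after word 6 ("mentioned").
Base order: Bart has mentioned that a chef complained because Leila said that the suspect had read a letter twice.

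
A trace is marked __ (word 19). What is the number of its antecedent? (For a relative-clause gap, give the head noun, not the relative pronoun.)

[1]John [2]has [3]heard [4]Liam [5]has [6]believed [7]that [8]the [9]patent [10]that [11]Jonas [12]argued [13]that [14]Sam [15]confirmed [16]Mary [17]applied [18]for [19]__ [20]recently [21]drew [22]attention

9

The gap at 19 is the prepositional object of "applied", inside a relative clause.
The relative pronoun is "that" (word 10); it is bound by the head noun immediately before it.
Its filler is the head noun "patent", at word 9.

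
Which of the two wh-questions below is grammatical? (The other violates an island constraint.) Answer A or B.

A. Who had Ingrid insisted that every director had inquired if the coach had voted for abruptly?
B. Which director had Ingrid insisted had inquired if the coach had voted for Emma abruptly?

In A, the wh-phrase is extracted from inside a wh-island (introduced by "if"), which blocks movement.
In B, the extraction path crosses only that-complement boundaries, which are transparent.
So B is grammatical.

B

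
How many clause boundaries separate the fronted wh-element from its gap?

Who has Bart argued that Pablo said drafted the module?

2

"who" is extracted from the subject of "drafted".
Boundaries crossed, outermost first: [that], [Ø] — 2 in total.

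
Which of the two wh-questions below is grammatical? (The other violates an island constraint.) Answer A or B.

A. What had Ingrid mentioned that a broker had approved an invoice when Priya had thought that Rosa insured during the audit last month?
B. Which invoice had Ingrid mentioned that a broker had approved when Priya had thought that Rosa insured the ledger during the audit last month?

In A, the wh-phrase is extracted from inside an adjunct island (introduced by "when"), which blocks movement.
In B, the extraction path crosses only that-complement boundaries, which are transparent.
So B is grammatical.

B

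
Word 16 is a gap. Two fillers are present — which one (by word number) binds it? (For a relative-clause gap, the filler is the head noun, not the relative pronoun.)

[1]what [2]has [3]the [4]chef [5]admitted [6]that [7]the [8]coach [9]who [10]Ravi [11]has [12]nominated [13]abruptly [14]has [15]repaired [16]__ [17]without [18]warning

1

The marked gap is the direct object of "repaired".
Its filler is the fronted wh-phrase "what", at word 1.
(The other dependency links word 8 to a gap after word 12.)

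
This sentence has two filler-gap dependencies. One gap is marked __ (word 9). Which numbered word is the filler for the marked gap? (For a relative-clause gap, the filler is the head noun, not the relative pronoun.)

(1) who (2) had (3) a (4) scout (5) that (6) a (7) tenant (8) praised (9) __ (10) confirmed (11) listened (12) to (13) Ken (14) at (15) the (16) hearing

4

The marked gap is inside the relative clause, the direct object of "praised".
Its filler is the head noun "scout" (via "that"), at word 4.
(The other dependency links word 1 to a gap after word 10.)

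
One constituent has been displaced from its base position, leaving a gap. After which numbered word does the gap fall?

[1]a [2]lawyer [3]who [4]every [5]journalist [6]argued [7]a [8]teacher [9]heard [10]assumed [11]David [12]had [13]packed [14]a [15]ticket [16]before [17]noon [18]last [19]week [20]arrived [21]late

9

The displaced element is "a lawyer" (word 2).
It is linked across 2 clause boundaries (Ø → Ø).
It functions as the subject of "assumed", so the gap sits immediately after word 9 ("heard").
Base order: Every journalist argued a teacher heard that a lawyer assumed David had packed a ticket before noon last week.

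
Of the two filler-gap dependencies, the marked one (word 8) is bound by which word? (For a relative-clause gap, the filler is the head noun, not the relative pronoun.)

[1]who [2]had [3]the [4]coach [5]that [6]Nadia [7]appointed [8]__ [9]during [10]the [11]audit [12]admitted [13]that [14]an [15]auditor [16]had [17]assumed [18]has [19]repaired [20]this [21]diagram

The marked gap is inside the relative clause, the direct object of "appointed".
Its filler is the head noun "coach" (via "that"), at word 4.
(The other dependency links word 1 to a gap after word 17.)

4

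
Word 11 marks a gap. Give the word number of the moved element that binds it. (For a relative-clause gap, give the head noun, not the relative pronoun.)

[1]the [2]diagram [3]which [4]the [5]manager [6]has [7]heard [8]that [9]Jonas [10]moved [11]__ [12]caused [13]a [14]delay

2

The gap at 11 is the object of "moved", inside a relative clause.
The relative pronoun is "which" (word 3); it is bound by the head noun immediately before it.
Its filler is the head noun "diagram", at word 2.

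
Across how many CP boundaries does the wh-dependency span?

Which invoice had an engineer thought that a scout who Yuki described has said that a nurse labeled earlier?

"which invoice" is extracted from the object of "labeled".
Boundaries crossed, outermost first: [that], [that] — 2 in total.

2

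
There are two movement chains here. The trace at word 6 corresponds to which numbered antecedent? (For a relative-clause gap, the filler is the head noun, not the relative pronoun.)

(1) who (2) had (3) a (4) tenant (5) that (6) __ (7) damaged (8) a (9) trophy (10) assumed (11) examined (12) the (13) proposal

4

The marked gap is inside the relative clause, the subject of "damaged".
Its filler is the head noun "tenant" (via "that"), at word 4.
(The other dependency links word 1 to a gap after word 10.)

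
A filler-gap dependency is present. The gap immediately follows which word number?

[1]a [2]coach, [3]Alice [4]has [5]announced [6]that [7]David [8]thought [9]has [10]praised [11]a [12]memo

The displaced element is "a coach" (word 2).
It is linked across 2 clause boundaries (that → Ø).
It functions as the subject of "praised", so the gap sits immediately after word 8 ("thought").
Base order: Alice has announced that David thought that a coach has praised a memo.

8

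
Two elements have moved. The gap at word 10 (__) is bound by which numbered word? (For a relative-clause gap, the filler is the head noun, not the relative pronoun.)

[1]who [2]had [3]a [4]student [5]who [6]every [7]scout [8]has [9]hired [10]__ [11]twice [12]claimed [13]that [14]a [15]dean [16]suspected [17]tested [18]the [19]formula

4

The marked gap is inside the relative clause, the direct object of "hired".
Its filler is the head noun "student" (via "who"), at word 4.
(The other dependency links word 1 to a gap after word 16.)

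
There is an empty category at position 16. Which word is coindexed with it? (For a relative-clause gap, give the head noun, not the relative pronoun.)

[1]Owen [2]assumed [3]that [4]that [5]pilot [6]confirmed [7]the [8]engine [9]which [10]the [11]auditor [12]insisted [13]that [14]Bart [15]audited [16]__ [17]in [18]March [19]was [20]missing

The gap at 16 is the object of "audited", inside a relative clause.
The relative pronoun is "which" (word 9); it is bound by the head noun immediately before it.
Its filler is the head noun "engine", at word 8.

8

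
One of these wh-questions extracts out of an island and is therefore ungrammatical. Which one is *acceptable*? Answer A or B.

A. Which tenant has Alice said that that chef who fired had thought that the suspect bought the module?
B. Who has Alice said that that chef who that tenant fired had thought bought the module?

In A, the wh-phrase is extracted from inside a complex-NP island (relative clause) (introduced by "who"), which blocks movement.
In B, the extraction path crosses only that-complement boundaries, which are transparent.
So B is grammatical.

B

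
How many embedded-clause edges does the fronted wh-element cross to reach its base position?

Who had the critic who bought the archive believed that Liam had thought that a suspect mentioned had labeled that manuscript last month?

"who" is extracted from the subject of "labeled".
Boundaries crossed, outermost first: [that], [that], [Ø] — 3 in total.

3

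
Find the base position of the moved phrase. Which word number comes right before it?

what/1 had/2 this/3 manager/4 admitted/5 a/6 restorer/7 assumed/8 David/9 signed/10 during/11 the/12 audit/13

10

The displaced element is "what" (word 1).
It is linked across 2 clause boundaries (Ø → Ø).
It functions as the direct object of "signed", so the gap sits immediately after word 10 ("signed").
Base order: This manager had admitted a restorer assumed David signed what during the audit.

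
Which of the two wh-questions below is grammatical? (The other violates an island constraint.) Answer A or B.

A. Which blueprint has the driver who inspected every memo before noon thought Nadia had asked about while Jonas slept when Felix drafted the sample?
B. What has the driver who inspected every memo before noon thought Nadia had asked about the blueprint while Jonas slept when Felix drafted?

In B, the wh-phrase is extracted from inside an adjunct island (introduced by "while"), which blocks movement.
In A, the extraction path crosses only that-complement boundaries, which are transparent.
So A is grammatical.

A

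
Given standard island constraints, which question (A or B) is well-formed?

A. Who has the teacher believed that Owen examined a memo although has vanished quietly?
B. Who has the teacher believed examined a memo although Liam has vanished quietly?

B

In A, the wh-phrase is extracted from inside an adjunct island (introduced by "although"), which blocks movement.
In B, the extraction path crosses only that-complement boundaries, which are transparent.
So B is grammatical.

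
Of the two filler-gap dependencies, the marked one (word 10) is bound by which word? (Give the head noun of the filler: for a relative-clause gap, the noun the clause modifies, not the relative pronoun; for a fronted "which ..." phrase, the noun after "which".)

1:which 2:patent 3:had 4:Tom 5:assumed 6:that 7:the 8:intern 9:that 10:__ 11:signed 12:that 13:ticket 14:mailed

8

The marked gap is inside the relative clause, the subject of "signed".
Its filler is the head noun "intern" (via "that"), at word 8.
(The other dependency links word 2 to a gap after word 14.)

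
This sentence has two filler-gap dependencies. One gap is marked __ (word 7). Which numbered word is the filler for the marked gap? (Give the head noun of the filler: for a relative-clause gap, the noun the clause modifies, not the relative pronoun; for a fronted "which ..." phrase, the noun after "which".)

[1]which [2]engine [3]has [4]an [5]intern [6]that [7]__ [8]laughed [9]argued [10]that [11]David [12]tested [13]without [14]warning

5

The marked gap is inside the relative clause, the subject of "laughed".
Its filler is the head noun "intern" (via "that"), at word 5.
(The other dependency links word 2 to a gap after word 12.)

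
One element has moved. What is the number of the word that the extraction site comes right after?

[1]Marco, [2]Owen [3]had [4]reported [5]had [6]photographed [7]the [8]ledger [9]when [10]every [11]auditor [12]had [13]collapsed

4

The displaced element is "Marco" (word 1).
It is linked across 1 clause boundary (Ø).
It functions as the subject of "photographed", so the gap sits immediately after word 4 ("reported").
Base order: Owen had reported Marco had photographed the ledger when every auditor had collapsed.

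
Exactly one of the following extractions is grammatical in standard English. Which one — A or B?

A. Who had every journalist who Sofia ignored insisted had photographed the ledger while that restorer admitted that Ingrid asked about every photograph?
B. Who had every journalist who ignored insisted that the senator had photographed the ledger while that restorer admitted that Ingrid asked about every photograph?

A

In B, the wh-phrase is extracted from inside a complex-NP island (relative clause) (introduced by "who"), which blocks movement.
In A, the extraction path crosses only that-complement boundaries, which are transparent.
So A is grammatical.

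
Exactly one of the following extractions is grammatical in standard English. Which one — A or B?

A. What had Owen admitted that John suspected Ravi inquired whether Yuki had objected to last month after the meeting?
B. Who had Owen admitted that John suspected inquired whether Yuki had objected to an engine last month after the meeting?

B

In A, the wh-phrase is extracted from inside a wh-island (introduced by "whether"), which blocks movement.
In B, the extraction path crosses only that-complement boundaries, which are transparent.
So B is grammatical.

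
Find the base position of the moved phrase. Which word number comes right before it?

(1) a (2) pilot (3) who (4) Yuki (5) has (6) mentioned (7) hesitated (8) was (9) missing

6

The displaced element is "a pilot" (word 2).
It is linked across 1 clause boundary (Ø).
It functions as the subject of "hesitated", so the gap sits immediately after word 6 ("mentioned").
Base order: Yuki has mentioned that a pilot hesitated.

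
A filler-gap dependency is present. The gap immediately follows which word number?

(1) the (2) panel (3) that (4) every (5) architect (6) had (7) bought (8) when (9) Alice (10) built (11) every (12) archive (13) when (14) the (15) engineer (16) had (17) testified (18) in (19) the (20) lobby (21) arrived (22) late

7

The displaced element is "the panel" (word 2).
It functions as the direct object of "bought", so the gap sits immediately after word 7 ("bought").
Base order: Every architect had bought the panel when Alice built every archive when the engineer had testified in the lobby.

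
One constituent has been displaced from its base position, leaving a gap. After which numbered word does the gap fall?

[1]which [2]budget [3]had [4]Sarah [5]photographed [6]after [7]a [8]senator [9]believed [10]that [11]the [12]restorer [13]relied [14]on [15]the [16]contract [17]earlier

5

The displaced element is "which budget" (word 2).
It functions as the direct object of "photographed", so the gap sits immediately after word 5 ("photographed").
Base order: Sarah had photographed which budget after a senator believed that the restorer relied on the contract earlier.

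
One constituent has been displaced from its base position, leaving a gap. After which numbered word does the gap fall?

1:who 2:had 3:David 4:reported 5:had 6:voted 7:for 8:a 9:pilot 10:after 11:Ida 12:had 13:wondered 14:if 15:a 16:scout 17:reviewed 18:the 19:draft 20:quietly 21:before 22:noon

The displaced element is "who" (word 1).
It is linked across 1 clause boundary (Ø).
It functions as the subject of "voted", so the gap sits immediately after word 4 ("reported").
Base order: David had reported that who had voted for a pilot after Ida had wondered if a scout reviewed the draft quietly before noon.

4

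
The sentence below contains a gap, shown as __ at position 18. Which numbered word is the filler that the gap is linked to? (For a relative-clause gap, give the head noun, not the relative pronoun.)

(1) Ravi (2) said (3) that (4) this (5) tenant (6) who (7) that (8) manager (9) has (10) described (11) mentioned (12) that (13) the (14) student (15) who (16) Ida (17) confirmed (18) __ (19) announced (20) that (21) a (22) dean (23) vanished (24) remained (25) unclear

14

The gap at 18 is the subject of "announced", inside a relative clause.
The relative pronoun is "who" (word 15); it is bound by the head noun immediately before it.
Its filler is the head noun "student", at word 14.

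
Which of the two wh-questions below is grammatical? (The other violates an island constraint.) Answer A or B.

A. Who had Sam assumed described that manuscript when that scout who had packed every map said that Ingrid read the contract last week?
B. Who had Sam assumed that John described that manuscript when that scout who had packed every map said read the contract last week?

A

In B, the wh-phrase is extracted from inside an adjunct island (introduced by "when"), which blocks movement.
In A, the extraction path crosses only that-complement boundaries, which are transparent.
So A is grammatical.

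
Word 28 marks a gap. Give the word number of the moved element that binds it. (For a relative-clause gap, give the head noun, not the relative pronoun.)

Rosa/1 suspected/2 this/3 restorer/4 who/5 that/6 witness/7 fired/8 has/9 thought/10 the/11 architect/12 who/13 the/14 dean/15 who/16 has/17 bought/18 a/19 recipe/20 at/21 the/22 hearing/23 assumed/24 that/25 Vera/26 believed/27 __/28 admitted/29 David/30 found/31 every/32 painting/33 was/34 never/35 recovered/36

The gap at 28 is the subject of "admitted", inside a relative clause.
The relative pronoun is "who" (word 13); it is bound by the head noun immediately before it.
Its filler is the head noun "architect", at word 12.

12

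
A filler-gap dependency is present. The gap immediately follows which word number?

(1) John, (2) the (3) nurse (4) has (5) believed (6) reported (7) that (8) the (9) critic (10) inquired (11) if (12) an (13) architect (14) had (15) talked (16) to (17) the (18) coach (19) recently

The displaced element is "John" (word 1).
It is linked across 1 clause boundary (Ø).
It functions as the subject of "reported", so the gap sits immediately after word 5 ("believed").
Base order: The nurse has believed John reported that the critic inquired if an architect had talked to the coach recently.

5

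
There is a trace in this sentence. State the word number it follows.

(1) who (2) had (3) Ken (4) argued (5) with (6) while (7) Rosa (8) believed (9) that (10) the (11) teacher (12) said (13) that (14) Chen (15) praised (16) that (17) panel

The displaced element is "who" (word 1).
It functions as the object of the preposition "with" of "argued", so the gap sits immediately after word 5 ("with").
Base order: Ken had argued with who while Rosa believed that the teacher said that Chen praised that panel.

5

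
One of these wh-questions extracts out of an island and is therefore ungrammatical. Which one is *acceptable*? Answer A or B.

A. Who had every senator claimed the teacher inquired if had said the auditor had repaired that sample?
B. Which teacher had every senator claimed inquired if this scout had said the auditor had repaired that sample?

B

In A, the wh-phrase is extracted from inside a wh-island (introduced by "if"), which blocks movement.
In B, the extraction path crosses only that-complement boundaries, which are transparent.
So B is grammatical.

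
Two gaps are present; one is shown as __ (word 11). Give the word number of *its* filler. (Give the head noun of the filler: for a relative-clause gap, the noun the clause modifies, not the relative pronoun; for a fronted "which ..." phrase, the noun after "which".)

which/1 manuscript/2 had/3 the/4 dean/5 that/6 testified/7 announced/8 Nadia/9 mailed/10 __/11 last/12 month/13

2

The marked gap is the direct object of "mailed".
Its filler is the fronted wh-phrase "which manuscript", at word 2.
(The other dependency links word 5 to a gap after word 6.)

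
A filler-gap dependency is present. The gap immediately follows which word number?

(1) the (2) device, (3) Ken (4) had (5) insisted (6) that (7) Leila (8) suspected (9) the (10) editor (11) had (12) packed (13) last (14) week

12

The displaced element is "the device" (word 2).
It is linked across 2 clause boundaries (that → Ø).
It functions as the direct object of "packed", so the gap sits immediately after word 12 ("packed").
Base order: Ken had insisted that Leila suspected the editor had packed the device last week.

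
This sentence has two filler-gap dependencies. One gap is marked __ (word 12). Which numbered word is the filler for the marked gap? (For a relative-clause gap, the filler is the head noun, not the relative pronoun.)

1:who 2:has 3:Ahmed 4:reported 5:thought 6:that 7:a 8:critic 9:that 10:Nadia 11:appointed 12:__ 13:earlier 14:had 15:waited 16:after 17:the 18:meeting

8

The marked gap is inside the relative clause, the direct object of "appointed".
Its filler is the head noun "critic" (via "that"), at word 8.
(The other dependency links word 1 to a gap after word 4.)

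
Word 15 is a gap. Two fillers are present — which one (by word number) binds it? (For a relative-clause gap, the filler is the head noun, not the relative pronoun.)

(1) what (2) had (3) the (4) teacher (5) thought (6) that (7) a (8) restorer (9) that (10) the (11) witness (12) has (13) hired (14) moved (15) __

1

The marked gap is the direct object of "moved".
Its filler is the fronted wh-phrase "what", at word 1.
(The other dependency links word 8 to a gap after word 13.)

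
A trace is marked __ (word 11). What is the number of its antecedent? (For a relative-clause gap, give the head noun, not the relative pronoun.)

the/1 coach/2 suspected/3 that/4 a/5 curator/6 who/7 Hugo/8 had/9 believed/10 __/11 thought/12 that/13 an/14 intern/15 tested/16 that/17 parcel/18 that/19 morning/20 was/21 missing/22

6

The gap at 11 is the subject of "thought", inside a relative clause.
The relative pronoun is "who" (word 7); it is bound by the head noun immediately before it.
Its filler is the head noun "curator", at word 6.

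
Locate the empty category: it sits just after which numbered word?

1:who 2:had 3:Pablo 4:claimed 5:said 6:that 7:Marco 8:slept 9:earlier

4

The displaced element is "who" (word 1).
It is linked across 1 clause boundary (Ø).
It functions as the subject of "said", so the gap sits immediately after word 4 ("claimed").
Base order: Pablo had claimed that who said that Marco slept earlier.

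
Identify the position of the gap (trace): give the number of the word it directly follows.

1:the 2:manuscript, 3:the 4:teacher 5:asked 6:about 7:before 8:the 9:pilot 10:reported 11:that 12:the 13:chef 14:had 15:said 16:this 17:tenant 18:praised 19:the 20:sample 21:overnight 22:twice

6

The displaced element is "the manuscript" (word 2).
It functions as the object of the preposition "about" of "asked", so the gap sits immediately after word 6 ("about").
Base order: The teacher asked about the manuscript before the pilot reported that the chef had said this tenant praised the sample overnight twice.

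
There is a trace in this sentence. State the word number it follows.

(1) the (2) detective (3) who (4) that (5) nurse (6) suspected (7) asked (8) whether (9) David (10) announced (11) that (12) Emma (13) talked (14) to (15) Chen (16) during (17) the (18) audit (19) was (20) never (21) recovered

The displaced element is "the detective" (word 2).
It is linked across 1 clause boundary (Ø).
It functions as the subject of "asked", so the gap sits immediately after word 6 ("suspected").
Base order: That nurse suspected that the detective asked whether David announced that Emma talked to Chen during the audit.

6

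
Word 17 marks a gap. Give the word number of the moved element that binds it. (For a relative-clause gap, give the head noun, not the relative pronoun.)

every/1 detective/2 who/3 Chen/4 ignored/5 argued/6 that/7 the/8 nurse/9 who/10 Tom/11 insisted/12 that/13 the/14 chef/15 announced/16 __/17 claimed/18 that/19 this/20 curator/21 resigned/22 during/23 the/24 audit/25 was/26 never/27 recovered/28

9

The gap at 17 is the subject of "claimed", inside a relative clause.
The relative pronoun is "who" (word 10); it is bound by the head noun immediately before it.
Its filler is the head noun "nurse", at word 9.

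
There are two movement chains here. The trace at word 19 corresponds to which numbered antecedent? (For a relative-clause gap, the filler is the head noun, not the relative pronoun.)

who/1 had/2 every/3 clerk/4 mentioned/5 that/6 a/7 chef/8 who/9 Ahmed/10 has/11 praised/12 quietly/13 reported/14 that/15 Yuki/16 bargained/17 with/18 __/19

1

The marked gap is the object of the preposition "with" of "bargained".
Its filler is the fronted wh-phrase "who", at word 1.
(The other dependency links word 8 to a gap after word 12.)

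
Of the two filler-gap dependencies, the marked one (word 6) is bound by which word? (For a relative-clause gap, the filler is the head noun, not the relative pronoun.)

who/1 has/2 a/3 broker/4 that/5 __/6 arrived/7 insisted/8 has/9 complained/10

4

The marked gap is inside the relative clause, the subject of "arrived".
Its filler is the head noun "broker" (via "that"), at word 4.
(The other dependency links word 1 to a gap after word 8.)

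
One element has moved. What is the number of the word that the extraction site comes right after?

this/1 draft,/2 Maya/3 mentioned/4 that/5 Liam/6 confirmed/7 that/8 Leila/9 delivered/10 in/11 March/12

10

The displaced element is "this draft" (word 2).
It is linked across 2 clause boundaries (that → that).
It functions as the direct object of "delivered", so the gap sits immediately after word 10 ("delivered").
Base order: Maya mentioned that Liam confirmed that Leila delivered this draft in March.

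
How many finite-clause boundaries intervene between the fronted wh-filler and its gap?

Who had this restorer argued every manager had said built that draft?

"who" is extracted from the subject of "built".
Boundaries crossed, outermost first: [Ø], [Ø] — 2 in total.

2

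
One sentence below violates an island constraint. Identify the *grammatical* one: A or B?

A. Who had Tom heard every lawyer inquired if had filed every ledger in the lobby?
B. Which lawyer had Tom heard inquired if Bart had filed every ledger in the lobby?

In A, the wh-phrase is extracted from inside a wh-island (introduced by "if"), which blocks movement.
In B, the extraction path crosses only that-complement boundaries, which are transparent.
So B is grammatical.

B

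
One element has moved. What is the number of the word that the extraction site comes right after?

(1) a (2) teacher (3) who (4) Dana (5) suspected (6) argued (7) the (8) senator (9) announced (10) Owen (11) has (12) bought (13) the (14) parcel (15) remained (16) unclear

The displaced element is "a teacher" (word 2).
It is linked across 1 clause boundary (Ø).
It functions as the subject of "argued", so the gap sits immediately after word 5 ("suspected").
Base order: Dana suspected that a teacher argued the senator announced Owen has bought the parcel.

5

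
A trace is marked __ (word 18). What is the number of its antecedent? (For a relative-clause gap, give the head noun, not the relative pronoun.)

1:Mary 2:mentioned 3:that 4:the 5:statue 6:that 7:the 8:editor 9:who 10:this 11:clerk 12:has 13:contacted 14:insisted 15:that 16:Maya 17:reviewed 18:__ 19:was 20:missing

The gap at 18 is the object of "reviewed", inside a relative clause.
The relative pronoun is "that" (word 6); it is bound by the head noun immediately before it.
Its filler is the head noun "statue", at word 5.

5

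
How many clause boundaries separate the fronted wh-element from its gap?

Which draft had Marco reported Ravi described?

1

"which draft" is extracted from the object of "described".
Boundaries crossed, outermost first: [Ø] — 1 in total.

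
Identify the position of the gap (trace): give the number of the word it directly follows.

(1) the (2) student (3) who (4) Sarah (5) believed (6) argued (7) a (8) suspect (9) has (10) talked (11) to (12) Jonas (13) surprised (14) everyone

The displaced element is "the student" (word 2).
It is linked across 1 clause boundary (Ø).
It functions as the subject of "argued", so the gap sits immediately after word 5 ("believed").
Base order: Sarah believed that the student argued a suspect has talked to Jonas.

5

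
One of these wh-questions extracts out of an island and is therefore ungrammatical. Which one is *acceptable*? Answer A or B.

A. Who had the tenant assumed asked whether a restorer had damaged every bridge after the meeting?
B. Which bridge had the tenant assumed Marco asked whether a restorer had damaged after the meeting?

A

In B, the wh-phrase is extracted from inside a wh-island (introduced by "whether"), which blocks movement.
In A, the extraction path crosses only that-complement boundaries, which are transparent.
So A is grammatical.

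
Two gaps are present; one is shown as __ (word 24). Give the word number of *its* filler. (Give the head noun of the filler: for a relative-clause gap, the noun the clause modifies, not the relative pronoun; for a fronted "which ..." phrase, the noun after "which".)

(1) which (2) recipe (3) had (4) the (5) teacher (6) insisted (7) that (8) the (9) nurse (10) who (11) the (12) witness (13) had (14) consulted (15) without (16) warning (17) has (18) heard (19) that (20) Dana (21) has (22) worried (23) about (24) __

The marked gap is the object of the preposition "about" of "worried".
Its filler is the fronted wh-phrase "which recipe", at word 2.
(The other dependency links word 9 to a gap after word 14.)

2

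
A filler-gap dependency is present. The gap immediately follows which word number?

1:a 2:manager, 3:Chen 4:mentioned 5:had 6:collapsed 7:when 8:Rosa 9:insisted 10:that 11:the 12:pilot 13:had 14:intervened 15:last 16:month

The displaced element is "a manager" (word 2).
It is linked across 1 clause boundary (Ø).
It functions as the subject of "collapsed", so the gap sits immediately after word 4 ("mentioned").
Base order: Chen mentioned that a manager had collapsed when Rosa insisted that the pilot had intervened last month.

4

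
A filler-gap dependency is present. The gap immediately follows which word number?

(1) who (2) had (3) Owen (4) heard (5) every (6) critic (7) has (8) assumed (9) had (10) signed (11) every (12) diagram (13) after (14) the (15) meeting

The displaced element is "who" (word 1).
It is linked across 2 clause boundaries (Ø → Ø).
It functions as the subject of "signed", so the gap sits immediately after word 8 ("assumed").
Base order: Owen had heard every critic has assumed who had signed every diagram after the meeting.

8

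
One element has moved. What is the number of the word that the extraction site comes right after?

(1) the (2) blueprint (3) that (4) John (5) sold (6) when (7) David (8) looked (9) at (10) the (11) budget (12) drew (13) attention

The displaced element is "the blueprint" (word 2).
It functions as the direct object of "sold", so the gap sits immediately after word 5 ("sold").
Base order: John sold the blueprint when David looked at the budget.

5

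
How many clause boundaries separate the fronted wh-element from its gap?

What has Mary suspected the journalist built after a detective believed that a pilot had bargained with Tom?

"what" is extracted from the object of "built".
Boundaries crossed, outermost first: [Ø] — 1 in total.

1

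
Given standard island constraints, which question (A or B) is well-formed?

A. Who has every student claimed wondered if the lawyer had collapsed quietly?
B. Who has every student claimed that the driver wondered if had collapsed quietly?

In B, the wh-phrase is extracted from inside a wh-island (introduced by "if"), which blocks movement.
In A, the extraction path crosses only that-complement boundaries, which are transparent.
So A is grammatical.

A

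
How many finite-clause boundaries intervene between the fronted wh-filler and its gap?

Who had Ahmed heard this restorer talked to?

"who" is extracted from the PP object of "talked".
Boundaries crossed, outermost first: [Ø] — 1 in total.

1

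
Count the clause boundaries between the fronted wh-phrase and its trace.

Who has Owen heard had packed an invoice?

1

"who" is extracted from the subject of "packed".
Boundaries crossed, outermost first: [Ø] — 1 in total.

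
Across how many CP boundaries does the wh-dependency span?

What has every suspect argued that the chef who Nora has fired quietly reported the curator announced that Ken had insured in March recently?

"what" is extracted from the object of "insured".
Boundaries crossed, outermost first: [that], [Ø], [that] — 3 in total.

3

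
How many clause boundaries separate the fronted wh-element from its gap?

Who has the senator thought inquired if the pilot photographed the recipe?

"who" is extracted from the subject of "inquired".
Boundaries crossed, outermost first: [Ø] — 1 in total.

1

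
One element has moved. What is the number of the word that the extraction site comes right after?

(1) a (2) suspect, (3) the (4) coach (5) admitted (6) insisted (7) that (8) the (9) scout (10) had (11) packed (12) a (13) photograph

5

The displaced element is "a suspect" (word 2).
It is linked across 1 clause boundary (Ø).
It functions as the subject of "insisted", so the gap sits immediately after word 5 ("admitted").
Base order: The coach admitted that a suspect insisted that the scout had packed a photograph.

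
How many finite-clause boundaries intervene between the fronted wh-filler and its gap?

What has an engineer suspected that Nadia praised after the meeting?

"what" is extracted from the object of "praised".
Boundaries crossed, outermost first: [that] — 1 in total.

1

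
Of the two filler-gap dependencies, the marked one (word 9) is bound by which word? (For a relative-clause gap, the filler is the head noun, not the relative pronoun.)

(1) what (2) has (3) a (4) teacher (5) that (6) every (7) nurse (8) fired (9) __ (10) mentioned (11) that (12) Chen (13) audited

The marked gap is inside the relative clause, the direct object of "fired".
Its filler is the head noun "teacher" (via "that"), at word 4.
(The other dependency links word 1 to a gap after word 13.)

4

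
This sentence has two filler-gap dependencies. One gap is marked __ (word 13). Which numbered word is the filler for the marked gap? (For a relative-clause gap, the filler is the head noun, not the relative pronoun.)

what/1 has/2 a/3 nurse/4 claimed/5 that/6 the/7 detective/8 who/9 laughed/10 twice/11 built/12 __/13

The marked gap is the direct object of "built".
Its filler is the fronted wh-phrase "what", at word 1.
(The other dependency links word 8 to a gap after word 9.)

1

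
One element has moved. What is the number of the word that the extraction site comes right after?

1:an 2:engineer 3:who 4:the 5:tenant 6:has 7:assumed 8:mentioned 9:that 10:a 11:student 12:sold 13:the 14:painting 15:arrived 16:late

The displaced element is "an engineer" (word 2).
It is linked across 1 clause boundary (Ø).
It functions as the subject of "mentioned", so the gap sits immediately after word 7 ("assumed").
Base order: The tenant has assumed an engineer mentioned that a student sold the painting.

7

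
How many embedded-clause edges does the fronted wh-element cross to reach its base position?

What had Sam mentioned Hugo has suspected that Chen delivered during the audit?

"what" is extracted from the object of "delivered".
Boundaries crossed, outermost first: [Ø], [that] — 2 in total.

2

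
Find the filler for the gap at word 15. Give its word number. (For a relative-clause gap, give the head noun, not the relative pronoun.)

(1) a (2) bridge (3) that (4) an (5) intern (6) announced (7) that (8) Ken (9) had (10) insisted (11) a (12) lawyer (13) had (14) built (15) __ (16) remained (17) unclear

The gap at 15 is the object of "built", inside a relative clause.
The relative pronoun is "that" (word 3); it is bound by the head noun immediately before it.
Its filler is the head noun "bridge", at word 2.

2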